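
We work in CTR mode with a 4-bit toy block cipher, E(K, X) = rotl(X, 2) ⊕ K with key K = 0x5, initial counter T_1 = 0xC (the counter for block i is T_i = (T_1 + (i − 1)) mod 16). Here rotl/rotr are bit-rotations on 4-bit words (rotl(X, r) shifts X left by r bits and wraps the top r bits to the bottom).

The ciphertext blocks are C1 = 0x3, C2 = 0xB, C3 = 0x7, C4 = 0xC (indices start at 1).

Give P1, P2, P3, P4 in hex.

CTR decryption: S_i = E(K, T_i) where T_i is the counter for block i; P_i = C_i ⊕ S_i.
P1: T = 0xC, S = E(K, T) = 0x6; 0x3 ⊕ 0x6 = 0x5.
P2: T = 0xD, S = E(K, T) = 0x2; 0xB ⊕ 0x2 = 0x9.
P3: T = 0xE, S = E(K, T) = 0xE; 0x7 ⊕ 0xE = 0x9.
P4: T = 0xF, S = E(K, T) = 0xA; 0xC ⊕ 0xA = 0x6.

P1 = 0x5, P2 = 0x9, P3 = 0x9, P4 = 0x6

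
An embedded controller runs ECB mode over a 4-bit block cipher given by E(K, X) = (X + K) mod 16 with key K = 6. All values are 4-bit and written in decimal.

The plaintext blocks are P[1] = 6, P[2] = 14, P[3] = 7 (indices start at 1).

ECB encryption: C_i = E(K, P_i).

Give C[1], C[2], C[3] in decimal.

C[1]: E(K, 6) = 12.
C[2]: E(K, 14) = 4.
C[3]: E(K, 7) = 13.

C[1] = 12, C[2] = 4, C[3] = 13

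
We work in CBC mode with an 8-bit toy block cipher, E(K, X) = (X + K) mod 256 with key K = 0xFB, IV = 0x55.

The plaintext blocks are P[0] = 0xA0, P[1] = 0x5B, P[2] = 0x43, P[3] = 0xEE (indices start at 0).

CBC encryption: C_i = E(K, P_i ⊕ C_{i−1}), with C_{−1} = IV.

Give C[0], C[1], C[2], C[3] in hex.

C[0] = 0xF0, C[1] = 0xA6, C[2] = 0xE0, C[3] = 0x09

C[0]: P[0] ⊕ 0x55 = 0xF5; E(K, 0xF5) = 0xF0.
C[1]: P[1] ⊕ 0xF0 = 0xAB; E(K, 0xAB) = 0xA6.
C[2]: P[2] ⊕ 0xA6 = 0xE5; E(K, 0xE5) = 0xE0.
C[3]: P[3] ⊕ 0xE0 = 0x0E; E(K, 0x0E) = 0x09.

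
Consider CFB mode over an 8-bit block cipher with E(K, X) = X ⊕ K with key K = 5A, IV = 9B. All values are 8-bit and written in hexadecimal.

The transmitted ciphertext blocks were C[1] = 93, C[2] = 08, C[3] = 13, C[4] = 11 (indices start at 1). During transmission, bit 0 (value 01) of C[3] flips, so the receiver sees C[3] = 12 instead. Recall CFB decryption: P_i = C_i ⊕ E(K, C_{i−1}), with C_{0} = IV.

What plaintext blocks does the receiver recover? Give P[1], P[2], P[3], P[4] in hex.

Only C[3] changed, to 12. In CFB, a change in C_i flips the same bit in P_i and garbles P_{i+1}. Decrypting the received ciphertext:
P[1]: E(K, 9B) = C1; 93 ⊕ C1 = 52.
P[2]: E(K, 93) = C9; 08 ⊕ C9 = C1.
P[3]: E(K, 08) = 52; 12 ⊕ 52 = 40.
P[4]: E(K, 12) = 48; 11 ⊕ 48 = 59.
Blocks that differ from the original plaintext: P[3], P[4].

P[1] = 52, P[2] = C1, P[3] = 40, P[4] = 59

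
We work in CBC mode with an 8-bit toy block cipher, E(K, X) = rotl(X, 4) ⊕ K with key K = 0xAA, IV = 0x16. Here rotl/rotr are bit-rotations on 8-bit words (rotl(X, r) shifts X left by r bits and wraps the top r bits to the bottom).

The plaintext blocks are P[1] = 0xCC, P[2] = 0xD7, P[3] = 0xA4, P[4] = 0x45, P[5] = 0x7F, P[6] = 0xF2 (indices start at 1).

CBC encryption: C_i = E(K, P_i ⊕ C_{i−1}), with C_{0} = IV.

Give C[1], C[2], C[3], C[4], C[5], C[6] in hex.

C[1] = 0x07, C[2] = 0xA7, C[3] = 0x9A, C[4] = 0x57, C[5] = 0x28, C[6] = 0x07

C[1]: P[1] ⊕ 0x16 = 0xDA; E(K, 0xDA) = 0x07.
C[2]: P[2] ⊕ 0x07 = 0xD0; E(K, 0xD0) = 0xA7.
C[3]: P[3] ⊕ 0xA7 = 0x03; E(K, 0x03) = 0x9A.
C[4]: P[4] ⊕ 0x9A = 0xDF; E(K, 0xDF) = 0x57.
C[5]: P[5] ⊕ 0x57 = 0x28; E(K, 0x28) = 0x28.
C[6]: P[6] ⊕ 0x28 = 0xDA; E(K, 0xDA) = 0x07.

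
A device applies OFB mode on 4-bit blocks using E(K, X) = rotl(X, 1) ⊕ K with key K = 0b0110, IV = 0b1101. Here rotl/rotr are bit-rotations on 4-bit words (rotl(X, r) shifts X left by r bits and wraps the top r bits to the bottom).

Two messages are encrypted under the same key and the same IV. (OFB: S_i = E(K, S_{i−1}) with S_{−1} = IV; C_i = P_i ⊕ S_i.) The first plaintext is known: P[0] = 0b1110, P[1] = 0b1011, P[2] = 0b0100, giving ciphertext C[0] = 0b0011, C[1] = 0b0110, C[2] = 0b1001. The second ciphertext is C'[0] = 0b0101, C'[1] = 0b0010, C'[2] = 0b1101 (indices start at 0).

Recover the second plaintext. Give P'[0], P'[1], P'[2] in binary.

P'[0] = 0b1000, P'[1] = 0b1111, P'[2] = 0b0000

In OFB with a reused IV, both messages share the same keystream S_i, so C_i ⊕ C'_i = P_i ⊕ P'_i and thus P'_i = P_i ⊕ C_i ⊕ C'_i.
P'[0]: 0b1110 ⊕ 0b0011 ⊕ 0b0101 = 0b1000.
P'[1]: 0b1011 ⊕ 0b0110 ⊕ 0b0010 = 0b1111.
P'[2]: 0b0100 ⊕ 0b1001 ⊕ 0b1101 = 0b0000.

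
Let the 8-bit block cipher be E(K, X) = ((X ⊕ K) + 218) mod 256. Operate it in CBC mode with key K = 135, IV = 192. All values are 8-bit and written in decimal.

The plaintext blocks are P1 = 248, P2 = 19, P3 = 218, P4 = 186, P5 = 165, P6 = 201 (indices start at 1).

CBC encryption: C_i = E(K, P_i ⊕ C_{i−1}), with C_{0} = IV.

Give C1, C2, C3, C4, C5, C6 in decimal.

C1: P1 ⊕ 192 = 56; E(K, 56) = 153.
C2: P2 ⊕ 153 = 138; E(K, 138) = 231.
C3: P3 ⊕ 231 = 61; E(K, 61) = 148.
C4: P4 ⊕ 148 = 46; E(K, 46) = 131.
C5: P5 ⊕ 131 = 38; E(K, 38) = 123.
C6: P6 ⊕ 123 = 178; E(K, 178) = 15.

C1 = 153, C2 = 231, C3 = 148, C4 = 131, C5 = 123, C6 = 15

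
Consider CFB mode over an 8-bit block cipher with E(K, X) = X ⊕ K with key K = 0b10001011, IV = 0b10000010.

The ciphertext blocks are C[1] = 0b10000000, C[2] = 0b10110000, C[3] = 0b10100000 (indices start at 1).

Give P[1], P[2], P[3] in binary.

P[1] = 0b10001001, P[2] = 0b10111011, P[3] = 0b10011011

CFB decryption: P_i = C_i ⊕ E(K, C_{i−1}), with C_{0} = IV.
P[1]: E(K, 0b10000010) = 0b00001001; 0b10000000 ⊕ 0b00001001 = 0b10001001.
P[2]: E(K, 0b10000000) = 0b00001011; 0b10110000 ⊕ 0b00001011 = 0b10111011.
P[3]: E(K, 0b10110000) = 0b00111011; 0b10100000 ⊕ 0b00111011 = 0b10011011.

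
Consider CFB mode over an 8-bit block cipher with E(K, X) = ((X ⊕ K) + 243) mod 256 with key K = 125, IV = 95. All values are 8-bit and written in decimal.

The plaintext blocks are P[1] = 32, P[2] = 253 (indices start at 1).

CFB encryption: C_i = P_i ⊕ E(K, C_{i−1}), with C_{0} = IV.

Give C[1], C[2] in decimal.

C[1]: E(K, 95) = 21; 32 ⊕ 21 = 53.
C[2]: E(K, 53) = 59; 253 ⊕ 59 = 198.

C[1] = 53, C[2] = 198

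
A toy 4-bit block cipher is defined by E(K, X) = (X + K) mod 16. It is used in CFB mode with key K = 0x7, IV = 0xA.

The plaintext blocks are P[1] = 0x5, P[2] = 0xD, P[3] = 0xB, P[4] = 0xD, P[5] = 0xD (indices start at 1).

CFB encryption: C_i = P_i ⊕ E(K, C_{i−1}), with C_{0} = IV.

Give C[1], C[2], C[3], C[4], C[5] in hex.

C[1] = 0x4, C[2] = 0x6, C[3] = 0x6, C[4] = 0x0, C[5] = 0xA

C[1]: E(K, 0xA) = 0x1; 0x5 ⊕ 0x1 = 0x4.
C[2]: E(K, 0x4) = 0xB; 0xD ⊕ 0xB = 0x6.
C[3]: E(K, 0x6) = 0xD; 0xB ⊕ 0xD = 0x6.
C[4]: E(K, 0x6) = 0xD; 0xD ⊕ 0xD = 0x0.
C[5]: E(K, 0x0) = 0x7; 0xD ⊕ 0x7 = 0xA.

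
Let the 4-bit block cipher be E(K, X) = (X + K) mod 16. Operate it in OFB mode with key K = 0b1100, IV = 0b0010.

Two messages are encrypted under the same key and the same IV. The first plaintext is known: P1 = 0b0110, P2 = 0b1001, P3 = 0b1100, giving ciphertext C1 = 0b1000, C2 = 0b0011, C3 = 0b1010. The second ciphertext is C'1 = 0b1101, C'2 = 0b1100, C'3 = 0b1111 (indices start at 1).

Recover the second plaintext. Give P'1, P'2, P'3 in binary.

P'1 = 0b0011, P'2 = 0b0110, P'3 = 0b1001

In OFB with a reused IV, both messages share the same keystream S_i, so C_i ⊕ C'_i = P_i ⊕ P'_i and thus P'_i = P_i ⊕ C_i ⊕ C'_i.
P'1: 0b0110 ⊕ 0b1000 ⊕ 0b1101 = 0b0011.
P'2: 0b1001 ⊕ 0b0011 ⊕ 0b1100 = 0b0110.
P'3: 0b1100 ⊕ 0b1010 ⊕ 0b1111 = 0b1001.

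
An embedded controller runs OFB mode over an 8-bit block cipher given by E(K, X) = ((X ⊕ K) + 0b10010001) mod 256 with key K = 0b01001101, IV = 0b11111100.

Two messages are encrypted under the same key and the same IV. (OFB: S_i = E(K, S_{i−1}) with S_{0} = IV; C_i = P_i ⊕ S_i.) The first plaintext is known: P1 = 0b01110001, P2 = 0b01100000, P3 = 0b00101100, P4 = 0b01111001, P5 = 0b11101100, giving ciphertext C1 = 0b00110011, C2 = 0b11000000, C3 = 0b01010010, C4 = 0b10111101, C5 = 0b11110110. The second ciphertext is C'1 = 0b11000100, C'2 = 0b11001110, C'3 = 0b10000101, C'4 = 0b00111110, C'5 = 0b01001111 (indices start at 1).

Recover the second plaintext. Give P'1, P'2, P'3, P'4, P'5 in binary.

P'1 = 0b10000110, P'2 = 0b01101110, P'3 = 0b11111011, P'4 = 0b11111010, P'5 = 0b01010101

In OFB with a reused IV, both messages share the same keystream S_i, so C_i ⊕ C'_i = P_i ⊕ P'_i and thus P'_i = P_i ⊕ C_i ⊕ C'_i.
P'1: 0b01110001 ⊕ 0b00110011 ⊕ 0b11000100 = 0b10000110.
P'2: 0b01100000 ⊕ 0b11000000 ⊕ 0b11001110 = 0b01101110.
P'3: 0b00101100 ⊕ 0b01010010 ⊕ 0b10000101 = 0b11111011.
P'4: 0b01111001 ⊕ 0b10111101 ⊕ 0b00111110 = 0b11111010.
P'5: 0b11101100 ⊕ 0b11110110 ⊕ 0b01001111 = 0b01010101.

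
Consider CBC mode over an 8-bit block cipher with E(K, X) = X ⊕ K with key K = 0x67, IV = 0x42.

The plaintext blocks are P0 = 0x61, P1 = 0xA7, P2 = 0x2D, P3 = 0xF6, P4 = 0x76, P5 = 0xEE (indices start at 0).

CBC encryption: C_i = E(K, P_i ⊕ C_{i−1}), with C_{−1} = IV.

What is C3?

C3 = 0x5F

C0: P0 ⊕ 0x42 = 0x23; E(K, 0x23) = 0x44.
C1: P1 ⊕ 0x44 = 0xE3; E(K, 0xE3) = 0x84.
C2: P2 ⊕ 0x84 = 0xA9; E(K, 0xA9) = 0xCE.
C3: P3 ⊕ 0xCE = 0x38; E(K, 0x38) = 0x5F.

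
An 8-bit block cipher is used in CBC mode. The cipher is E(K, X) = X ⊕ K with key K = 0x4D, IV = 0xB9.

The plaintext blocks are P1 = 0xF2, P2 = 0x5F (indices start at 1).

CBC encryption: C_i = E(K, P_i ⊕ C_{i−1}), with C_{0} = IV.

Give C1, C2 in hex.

C1 = 0x06, C2 = 0x14

C1: P1 ⊕ 0xB9 = 0x4B; E(K, 0x4B) = 0x06.
C2: P2 ⊕ 0x06 = 0x59; E(K, 0x59) = 0x14.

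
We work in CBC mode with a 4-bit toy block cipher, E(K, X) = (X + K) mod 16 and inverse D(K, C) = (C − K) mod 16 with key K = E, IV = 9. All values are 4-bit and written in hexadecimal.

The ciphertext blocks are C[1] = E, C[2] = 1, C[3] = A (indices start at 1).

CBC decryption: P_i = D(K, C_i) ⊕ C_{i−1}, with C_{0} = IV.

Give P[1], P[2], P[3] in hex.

P[1] = 9, P[2] = D, P[3] = D

P[1]: D(K, E) = 0; 0 ⊕ 9 = 9.
P[2]: D(K, 1) = 3; 3 ⊕ E = D.
P[3]: D(K, A) = C; C ⊕ 1 = D.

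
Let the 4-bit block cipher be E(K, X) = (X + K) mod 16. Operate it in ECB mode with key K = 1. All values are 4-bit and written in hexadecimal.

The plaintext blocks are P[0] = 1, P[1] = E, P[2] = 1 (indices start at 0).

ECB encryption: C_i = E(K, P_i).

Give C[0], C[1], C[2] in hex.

C[0]: E(K, 1) = 2.
C[1]: E(K, E) = F.
C[2]: E(K, 1) = 2.

C[0] = 2, C[1] = F, C[2] = 2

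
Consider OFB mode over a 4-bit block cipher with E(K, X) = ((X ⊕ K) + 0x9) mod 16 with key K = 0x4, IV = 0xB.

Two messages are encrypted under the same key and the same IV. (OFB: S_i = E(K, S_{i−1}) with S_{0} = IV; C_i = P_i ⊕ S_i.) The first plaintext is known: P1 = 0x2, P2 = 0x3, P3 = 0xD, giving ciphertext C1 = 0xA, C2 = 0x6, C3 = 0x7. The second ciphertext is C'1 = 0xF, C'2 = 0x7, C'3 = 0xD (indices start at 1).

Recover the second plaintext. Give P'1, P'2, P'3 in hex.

In OFB with a reused IV, both messages share the same keystream S_i, so C_i ⊕ C'_i = P_i ⊕ P'_i and thus P'_i = P_i ⊕ C_i ⊕ C'_i.
P'1: 0x2 ⊕ 0xA ⊕ 0xF = 0x7.
P'2: 0x3 ⊕ 0x6 ⊕ 0x7 = 0x2.
P'3: 0xD ⊕ 0x7 ⊕ 0xD = 0x7.

P'1 = 0x7, P'2 = 0x2, P'3 = 0x7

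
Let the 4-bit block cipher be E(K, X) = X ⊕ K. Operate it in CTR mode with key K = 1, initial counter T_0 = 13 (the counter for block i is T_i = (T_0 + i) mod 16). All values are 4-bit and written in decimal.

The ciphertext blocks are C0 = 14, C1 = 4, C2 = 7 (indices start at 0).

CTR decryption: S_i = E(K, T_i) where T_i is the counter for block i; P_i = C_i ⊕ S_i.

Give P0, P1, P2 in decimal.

P0 = 2, P1 = 11, P2 = 9

P0: T = 13, S = E(K, T) = 12; 14 ⊕ 12 = 2.
P1: T = 14, S = E(K, T) = 15; 4 ⊕ 15 = 11.
P2: T = 15, S = E(K, T) = 14; 7 ⊕ 14 = 9.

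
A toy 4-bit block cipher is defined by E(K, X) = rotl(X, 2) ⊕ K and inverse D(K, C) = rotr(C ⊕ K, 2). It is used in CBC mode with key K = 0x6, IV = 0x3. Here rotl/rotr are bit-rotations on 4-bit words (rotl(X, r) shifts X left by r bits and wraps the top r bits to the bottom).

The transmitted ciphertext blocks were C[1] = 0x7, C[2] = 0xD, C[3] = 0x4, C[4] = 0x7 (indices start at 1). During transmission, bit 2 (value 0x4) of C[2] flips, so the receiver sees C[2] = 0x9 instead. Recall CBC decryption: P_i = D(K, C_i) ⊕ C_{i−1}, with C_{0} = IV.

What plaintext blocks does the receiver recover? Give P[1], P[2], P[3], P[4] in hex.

Only C[2] changed, to 0x9. In CBC, a change in C_i garbles P_i and flips the same bit in P_{i+1}. Decrypting the received ciphertext:
P[1]: D(K, 0x7) = 0x4; 0x4 ⊕ 0x3 = 0x7.
P[2]: D(K, 0x9) = 0xF; 0xF ⊕ 0x7 = 0x8.
P[3]: D(K, 0x4) = 0x8; 0x8 ⊕ 0x9 = 0x1.
P[4]: D(K, 0x7) = 0x4; 0x4 ⊕ 0x4 = 0x0.
Blocks that differ from the original plaintext: P[2], P[3].

P[1] = 0x7, P[2] = 0x8, P[3] = 0x1, P[4] = 0x0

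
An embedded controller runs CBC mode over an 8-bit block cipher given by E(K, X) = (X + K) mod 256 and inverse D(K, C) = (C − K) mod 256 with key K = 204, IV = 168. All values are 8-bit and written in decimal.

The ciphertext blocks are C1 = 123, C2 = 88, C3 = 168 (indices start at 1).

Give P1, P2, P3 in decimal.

P1 = 7, P2 = 247, P3 = 132

CBC decryption: P_i = D(K, C_i) ⊕ C_{i−1}, with C_{0} = IV.
P1: D(K, 123) = 175; 175 ⊕ 168 = 7.
P2: D(K, 88) = 140; 140 ⊕ 123 = 247.
P3: D(K, 168) = 220; 220 ⊕ 88 = 132.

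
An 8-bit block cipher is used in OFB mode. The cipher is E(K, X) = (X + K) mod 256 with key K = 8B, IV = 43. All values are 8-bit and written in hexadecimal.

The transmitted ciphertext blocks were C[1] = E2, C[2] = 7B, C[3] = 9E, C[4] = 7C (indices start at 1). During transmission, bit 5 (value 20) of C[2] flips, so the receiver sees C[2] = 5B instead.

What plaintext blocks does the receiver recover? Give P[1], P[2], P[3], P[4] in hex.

P[1] = 2C, P[2] = 02, P[3] = 7A, P[4] = 13

OFB decryption: S_i = E(K, S_{i−1}) with S_{0} = IV; P_i = C_i ⊕ S_i.
Only C[2] changed, to 5B. In OFB, a change in C_i flips the same bit in P_i only; the keystream is unaffected. Decrypting the received ciphertext:
P[1]: S = E(K, 43) = CE; E2 ⊕ CE = 2C.
P[2]: S = E(K, CE) = 59; 5B ⊕ 59 = 02.
P[3]: S = E(K, 59) = E4; 9E ⊕ E4 = 7A.
P[4]: S = E(K, E4) = 6F; 7C ⊕ 6F = 13.
Blocks that differ from the original plaintext: P[2].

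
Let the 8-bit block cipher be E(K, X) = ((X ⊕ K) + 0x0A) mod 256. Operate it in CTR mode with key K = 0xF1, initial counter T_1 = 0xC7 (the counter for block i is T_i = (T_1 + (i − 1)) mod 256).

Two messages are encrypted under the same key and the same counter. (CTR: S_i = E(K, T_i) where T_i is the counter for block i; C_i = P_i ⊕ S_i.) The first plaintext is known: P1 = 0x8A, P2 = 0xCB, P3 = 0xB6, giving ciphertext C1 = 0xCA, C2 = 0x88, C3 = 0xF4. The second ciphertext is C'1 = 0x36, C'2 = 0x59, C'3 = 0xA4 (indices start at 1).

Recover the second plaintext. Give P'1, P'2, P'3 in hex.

In CTR with a reused counter, both messages share the same keystream S_i, so C_i ⊕ C'_i = P_i ⊕ P'_i and thus P'_i = P_i ⊕ C_i ⊕ C'_i.
P'1: 0x8A ⊕ 0xCA ⊕ 0x36 = 0x76.
P'2: 0xCB ⊕ 0x88 ⊕ 0x59 = 0x1A.
P'3: 0xB6 ⊕ 0xF4 ⊕ 0xA4 = 0xE6.

P'1 = 0x76, P'2 = 0x1A, P'3 = 0xE6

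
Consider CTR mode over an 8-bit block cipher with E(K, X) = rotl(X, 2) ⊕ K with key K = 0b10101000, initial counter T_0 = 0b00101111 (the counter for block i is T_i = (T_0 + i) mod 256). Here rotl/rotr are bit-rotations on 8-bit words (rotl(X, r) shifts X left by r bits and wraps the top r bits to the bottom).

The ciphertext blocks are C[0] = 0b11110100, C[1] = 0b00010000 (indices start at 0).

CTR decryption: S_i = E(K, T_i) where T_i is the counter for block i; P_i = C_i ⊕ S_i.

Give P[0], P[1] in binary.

P[0] = 0b11100000, P[1] = 0b01111000

P[0]: T = 0b00101111, S = E(K, T) = 0b00010100; 0b11110100 ⊕ 0b00010100 = 0b11100000.
P[1]: T = 0b00110000, S = E(K, T) = 0b01101000; 0b00010000 ⊕ 0b01101000 = 0b01111000.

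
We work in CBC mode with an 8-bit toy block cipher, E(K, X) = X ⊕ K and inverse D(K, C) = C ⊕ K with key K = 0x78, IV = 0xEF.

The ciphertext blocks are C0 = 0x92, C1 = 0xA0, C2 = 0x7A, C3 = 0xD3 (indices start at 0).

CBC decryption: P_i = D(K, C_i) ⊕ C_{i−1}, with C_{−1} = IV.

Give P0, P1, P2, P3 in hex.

P0: D(K, 0x92) = 0xEA; 0xEA ⊕ 0xEF = 0x05.
P1: D(K, 0xA0) = 0xD8; 0xD8 ⊕ 0x92 = 0x4A.
P2: D(K, 0x7A) = 0x02; 0x02 ⊕ 0xA0 = 0xA2.
P3: D(K, 0xD3) = 0xAB; 0xAB ⊕ 0x7A = 0xD1.

P0 = 0x05, P1 = 0x4A, P2 = 0xA2, P3 = 0xD1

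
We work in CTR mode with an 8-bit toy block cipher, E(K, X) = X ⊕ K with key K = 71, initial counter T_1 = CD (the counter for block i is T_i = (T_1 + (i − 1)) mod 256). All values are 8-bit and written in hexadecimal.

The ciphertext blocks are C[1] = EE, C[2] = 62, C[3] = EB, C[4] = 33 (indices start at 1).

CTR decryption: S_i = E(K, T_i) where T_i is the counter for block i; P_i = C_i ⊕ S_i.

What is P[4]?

P[4] = 92

P[4]: T = D0, S = E(K, T) = A1; 33 ⊕ A1 = 92.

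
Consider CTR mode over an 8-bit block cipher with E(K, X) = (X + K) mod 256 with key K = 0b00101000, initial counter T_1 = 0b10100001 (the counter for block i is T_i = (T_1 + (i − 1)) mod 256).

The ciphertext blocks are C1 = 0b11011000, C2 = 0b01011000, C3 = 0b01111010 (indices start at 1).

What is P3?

P3 = 0b10110001

CTR decryption: S_i = E(K, T_i) where T_i is the counter for block i; P_i = C_i ⊕ S_i.
P3: T = 0b10100011, S = E(K, T) = 0b11001011; 0b01111010 ⊕ 0b11001011 = 0b10110001.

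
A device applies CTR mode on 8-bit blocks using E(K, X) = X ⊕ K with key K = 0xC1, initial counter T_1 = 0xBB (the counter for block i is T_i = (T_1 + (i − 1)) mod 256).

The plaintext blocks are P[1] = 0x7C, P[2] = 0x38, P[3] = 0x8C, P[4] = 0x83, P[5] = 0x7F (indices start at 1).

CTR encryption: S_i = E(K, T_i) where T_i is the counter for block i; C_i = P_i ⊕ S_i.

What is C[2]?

C[2] = 0x45

C[1]: T = 0xBB, S = E(K, T) = 0x7A; 0x7C ⊕ 0x7A = 0x06.
C[2]: T = 0xBC, S = E(K, T) = 0x7D; 0x38 ⊕ 0x7D = 0x45.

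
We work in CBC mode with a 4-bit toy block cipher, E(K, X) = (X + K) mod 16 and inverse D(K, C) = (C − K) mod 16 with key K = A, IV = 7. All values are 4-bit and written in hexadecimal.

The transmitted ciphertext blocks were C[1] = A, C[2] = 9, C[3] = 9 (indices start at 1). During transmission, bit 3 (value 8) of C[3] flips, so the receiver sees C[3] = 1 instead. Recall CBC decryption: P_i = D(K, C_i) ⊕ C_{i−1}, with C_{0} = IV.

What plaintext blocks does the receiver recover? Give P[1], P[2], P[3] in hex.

Only C[3] changed, to 1. In CBC, a change in C_i garbles P_i and flips the same bit in P_{i+1}. Decrypting the received ciphertext:
P[1]: D(K, A) = 0; 0 ⊕ 7 = 7.
P[2]: D(K, 9) = F; F ⊕ A = 5.
P[3]: D(K, 1) = 7; 7 ⊕ 9 = E.
Blocks that differ from the original plaintext: P[3].

P[1] = 7, P[2] = 5, P[3] = E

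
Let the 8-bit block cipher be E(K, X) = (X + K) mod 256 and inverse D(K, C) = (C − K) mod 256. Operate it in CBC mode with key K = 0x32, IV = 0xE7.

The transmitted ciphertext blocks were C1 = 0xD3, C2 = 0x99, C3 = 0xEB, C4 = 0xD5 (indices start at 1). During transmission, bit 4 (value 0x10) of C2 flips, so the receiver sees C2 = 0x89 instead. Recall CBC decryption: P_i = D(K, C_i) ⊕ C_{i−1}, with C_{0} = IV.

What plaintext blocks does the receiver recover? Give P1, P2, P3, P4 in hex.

P1 = 0x46, P2 = 0x84, P3 = 0x30, P4 = 0x48

Only C2 changed, to 0x89. In CBC, a change in C_i garbles P_i and flips the same bit in P_{i+1}. Decrypting the received ciphertext:
P1: D(K, 0xD3) = 0xA1; 0xA1 ⊕ 0xE7 = 0x46.
P2: D(K, 0x89) = 0x57; 0x57 ⊕ 0xD3 = 0x84.
P3: D(K, 0xEB) = 0xB9; 0xB9 ⊕ 0x89 = 0x30.
P4: D(K, 0xD5) = 0xA3; 0xA3 ⊕ 0xEB = 0x48.
Blocks that differ from the original plaintext: P2, P3.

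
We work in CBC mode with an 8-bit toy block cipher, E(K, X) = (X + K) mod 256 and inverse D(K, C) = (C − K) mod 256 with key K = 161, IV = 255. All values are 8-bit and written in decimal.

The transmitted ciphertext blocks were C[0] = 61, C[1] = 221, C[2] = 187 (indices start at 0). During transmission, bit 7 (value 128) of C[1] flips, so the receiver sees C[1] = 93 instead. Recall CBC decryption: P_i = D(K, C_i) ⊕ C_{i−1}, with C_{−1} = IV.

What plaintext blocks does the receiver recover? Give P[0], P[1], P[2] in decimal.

P[0] = 99, P[1] = 129, P[2] = 71

Only C[1] changed, to 93. In CBC, a change in C_i garbles P_i and flips the same bit in P_{i+1}. Decrypting the received ciphertext:
P[0]: D(K, 61) = 156; 156 ⊕ 255 = 99.
P[1]: D(K, 93) = 188; 188 ⊕ 61 = 129.
P[2]: D(K, 187) = 26; 26 ⊕ 93 = 71.
Blocks that differ from the original plaintext: P[1], P[2].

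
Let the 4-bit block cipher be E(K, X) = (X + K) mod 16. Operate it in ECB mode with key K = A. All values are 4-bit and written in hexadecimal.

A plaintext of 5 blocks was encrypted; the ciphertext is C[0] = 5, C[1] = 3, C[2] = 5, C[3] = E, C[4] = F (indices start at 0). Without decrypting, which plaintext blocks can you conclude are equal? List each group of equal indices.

P[0] = P[2]

ECB encrypts each block independently with the same key, so equal ciphertext blocks imply equal plaintext blocks.
C[0] = C[2] = 5, so P[0] = P[2].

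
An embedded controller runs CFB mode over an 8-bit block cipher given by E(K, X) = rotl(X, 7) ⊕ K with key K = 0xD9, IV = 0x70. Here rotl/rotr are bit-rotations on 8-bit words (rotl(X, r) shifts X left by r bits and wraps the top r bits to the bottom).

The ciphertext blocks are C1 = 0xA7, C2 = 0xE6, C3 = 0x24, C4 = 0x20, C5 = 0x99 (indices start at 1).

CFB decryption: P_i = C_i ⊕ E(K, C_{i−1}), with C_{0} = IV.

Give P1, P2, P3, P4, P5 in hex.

P1 = 0x46, P2 = 0xEC, P3 = 0x8E, P4 = 0xEB, P5 = 0x50

P1: E(K, 0x70) = 0xE1; 0xA7 ⊕ 0xE1 = 0x46.
P2: E(K, 0xA7) = 0x0A; 0xE6 ⊕ 0x0A = 0xEC.
P3: E(K, 0xE6) = 0xAA; 0x24 ⊕ 0xAA = 0x8E.
P4: E(K, 0x24) = 0xCB; 0x20 ⊕ 0xCB = 0xEB.
P5: E(K, 0x20) = 0xC9; 0x99 ⊕ 0xC9 = 0x50.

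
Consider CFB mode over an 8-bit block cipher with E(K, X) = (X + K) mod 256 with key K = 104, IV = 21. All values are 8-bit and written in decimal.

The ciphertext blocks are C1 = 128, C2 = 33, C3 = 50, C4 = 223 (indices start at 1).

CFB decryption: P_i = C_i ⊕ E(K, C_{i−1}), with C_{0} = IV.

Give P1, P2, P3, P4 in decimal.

P1: E(K, 21) = 125; 128 ⊕ 125 = 253.
P2: E(K, 128) = 232; 33 ⊕ 232 = 201.
P3: E(K, 33) = 137; 50 ⊕ 137 = 187.
P4: E(K, 50) = 154; 223 ⊕ 154 = 69.

P1 = 253, P2 = 201, P3 = 187, P4 = 69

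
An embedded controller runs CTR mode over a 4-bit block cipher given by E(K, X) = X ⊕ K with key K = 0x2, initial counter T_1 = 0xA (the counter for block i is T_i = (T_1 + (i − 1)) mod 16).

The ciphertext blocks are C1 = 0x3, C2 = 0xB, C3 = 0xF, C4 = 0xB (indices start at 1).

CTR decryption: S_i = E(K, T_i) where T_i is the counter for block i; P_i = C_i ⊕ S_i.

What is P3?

P3 = 0x1

P3: T = 0xC, S = E(K, T) = 0xE; 0xF ⊕ 0xE = 0x1.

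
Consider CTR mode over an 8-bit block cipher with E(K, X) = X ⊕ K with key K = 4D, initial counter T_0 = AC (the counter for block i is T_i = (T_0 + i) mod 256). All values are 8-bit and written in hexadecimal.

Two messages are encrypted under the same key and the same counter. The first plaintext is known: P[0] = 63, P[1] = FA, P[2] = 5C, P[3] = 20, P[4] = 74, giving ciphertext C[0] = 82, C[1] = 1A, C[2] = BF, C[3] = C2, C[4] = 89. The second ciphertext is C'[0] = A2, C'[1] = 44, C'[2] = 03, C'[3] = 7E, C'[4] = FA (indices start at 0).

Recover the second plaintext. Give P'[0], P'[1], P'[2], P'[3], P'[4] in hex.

In CTR with a reused counter, both messages share the same keystream S_i, so C_i ⊕ C'_i = P_i ⊕ P'_i and thus P'_i = P_i ⊕ C_i ⊕ C'_i.
P'[0]: 63 ⊕ 82 ⊕ A2 = 43.
P'[1]: FA ⊕ 1A ⊕ 44 = A4.
P'[2]: 5C ⊕ BF ⊕ 03 = E0.
P'[3]: 20 ⊕ C2 ⊕ 7E = 9C.
P'[4]: 74 ⊕ 89 ⊕ FA = 07.

P'[0] = 43, P'[1] = A4, P'[2] = E0, P'[3] = 9C, P'[4] = 07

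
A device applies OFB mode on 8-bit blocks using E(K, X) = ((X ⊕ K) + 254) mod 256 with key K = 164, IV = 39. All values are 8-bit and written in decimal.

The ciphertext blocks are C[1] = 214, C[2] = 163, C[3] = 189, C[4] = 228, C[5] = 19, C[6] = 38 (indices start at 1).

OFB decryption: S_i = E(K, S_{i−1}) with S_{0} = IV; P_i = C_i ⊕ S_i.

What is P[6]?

P[1]: S = E(K, 39) = 129; 214 ⊕ 129 = 87.
P[2]: S = E(K, 129) = 35; 163 ⊕ 35 = 128.
P[3]: S = E(K, 35) = 133; 189 ⊕ 133 = 56.
P[4]: S = E(K, 133) = 31; 228 ⊕ 31 = 251.
P[5]: S = E(K, 31) = 185; 19 ⊕ 185 = 170.
P[6]: S = E(K, 185) = 27; 38 ⊕ 27 = 61.

P[6] = 61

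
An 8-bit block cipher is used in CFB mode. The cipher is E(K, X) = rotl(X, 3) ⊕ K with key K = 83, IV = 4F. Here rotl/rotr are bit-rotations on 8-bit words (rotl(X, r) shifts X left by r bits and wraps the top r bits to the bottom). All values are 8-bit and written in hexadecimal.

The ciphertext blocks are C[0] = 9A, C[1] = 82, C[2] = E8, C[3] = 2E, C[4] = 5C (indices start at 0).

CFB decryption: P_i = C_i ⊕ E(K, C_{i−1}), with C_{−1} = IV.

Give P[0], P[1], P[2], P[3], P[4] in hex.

P[0]: E(K, 4F) = F9; 9A ⊕ F9 = 63.
P[1]: E(K, 9A) = 57; 82 ⊕ 57 = D5.
P[2]: E(K, 82) = 97; E8 ⊕ 97 = 7F.
P[3]: E(K, E8) = C4; 2E ⊕ C4 = EA.
P[4]: E(K, 2E) = F2; 5C ⊕ F2 = AE.

P[0] = 63, P[1] = D5, P[2] = 7F, P[3] = EA, P[4] = AE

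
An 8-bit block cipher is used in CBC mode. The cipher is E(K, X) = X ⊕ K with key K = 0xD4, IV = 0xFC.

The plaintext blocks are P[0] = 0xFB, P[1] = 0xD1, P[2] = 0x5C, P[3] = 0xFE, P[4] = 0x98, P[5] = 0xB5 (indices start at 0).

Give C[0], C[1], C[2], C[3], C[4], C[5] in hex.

CBC encryption: C_i = E(K, P_i ⊕ C_{i−1}), with C_{−1} = IV.
C[0]: P[0] ⊕ 0xFC = 0x07; E(K, 0x07) = 0xD3.
C[1]: P[1] ⊕ 0xD3 = 0x02; E(K, 0x02) = 0xD6.
C[2]: P[2] ⊕ 0xD6 = 0x8A; E(K, 0x8A) = 0x5E.
C[3]: P[3] ⊕ 0x5E = 0xA0; E(K, 0xA0) = 0x74.
C[4]: P[4] ⊕ 0x74 = 0xEC; E(K, 0xEC) = 0x38.
C[5]: P[5] ⊕ 0x38 = 0x8D; E(K, 0x8D) = 0x59.

C[0] = 0xD3, C[1] = 0xD6, C[2] = 0x5E, C[3] = 0x74, C[4] = 0x38, C[5] = 0x59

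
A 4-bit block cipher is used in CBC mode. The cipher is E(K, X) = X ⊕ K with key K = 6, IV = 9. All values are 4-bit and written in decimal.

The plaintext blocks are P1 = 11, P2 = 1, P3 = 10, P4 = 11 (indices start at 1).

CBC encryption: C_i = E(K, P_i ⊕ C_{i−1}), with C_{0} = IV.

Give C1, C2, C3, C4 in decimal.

C1 = 4, C2 = 3, C3 = 15, C4 = 2

C1: P1 ⊕ 9 = 2; E(K, 2) = 4.
C2: P2 ⊕ 4 = 5; E(K, 5) = 3.
C3: P3 ⊕ 3 = 9; E(K, 9) = 15.
C4: P4 ⊕ 15 = 4; E(K, 4) = 2.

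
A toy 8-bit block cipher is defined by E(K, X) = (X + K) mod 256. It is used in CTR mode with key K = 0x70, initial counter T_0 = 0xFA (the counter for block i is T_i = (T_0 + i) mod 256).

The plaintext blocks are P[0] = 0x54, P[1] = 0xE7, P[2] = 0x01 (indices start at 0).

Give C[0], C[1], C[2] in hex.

CTR encryption: S_i = E(K, T_i) where T_i is the counter for block i; C_i = P_i ⊕ S_i.
C[0]: T = 0xFA, S = E(K, T) = 0x6A; 0x54 ⊕ 0x6A = 0x3E.
C[1]: T = 0xFB, S = E(K, T) = 0x6B; 0xE7 ⊕ 0x6B = 0x8C.
C[2]: T = 0xFC, S = E(K, T) = 0x6C; 0x01 ⊕ 0x6C = 0x6D.

C[0] = 0x3E, C[1] = 0x8C, C[2] = 0x6D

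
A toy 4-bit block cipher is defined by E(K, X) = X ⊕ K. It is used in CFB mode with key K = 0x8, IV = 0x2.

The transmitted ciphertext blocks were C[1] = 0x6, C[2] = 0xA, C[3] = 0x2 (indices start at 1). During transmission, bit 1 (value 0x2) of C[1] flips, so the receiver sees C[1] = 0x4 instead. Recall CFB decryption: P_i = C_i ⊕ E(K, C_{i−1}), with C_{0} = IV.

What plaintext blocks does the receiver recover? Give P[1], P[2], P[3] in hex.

Only C[1] changed, to 0x4. In CFB, a change in C_i flips the same bit in P_i and garbles P_{i+1}. Decrypting the received ciphertext:
P[1]: E(K, 0x2) = 0xA; 0x4 ⊕ 0xA = 0xE.
P[2]: E(K, 0x4) = 0xC; 0xA ⊕ 0xC = 0x6.
P[3]: E(K, 0xA) = 0x2; 0x2 ⊕ 0x2 = 0x0.
Blocks that differ from the original plaintext: P[1], P[2].

P[1] = 0xE, P[2] = 0x6, P[3] = 0x0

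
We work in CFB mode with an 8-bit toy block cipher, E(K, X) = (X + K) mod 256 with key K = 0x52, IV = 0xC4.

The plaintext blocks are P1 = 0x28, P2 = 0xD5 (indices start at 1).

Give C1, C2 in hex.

C1 = 0x3E, C2 = 0x45

CFB encryption: C_i = P_i ⊕ E(K, C_{i−1}), with C_{0} = IV.
C1: E(K, 0xC4) = 0x16; 0x28 ⊕ 0x16 = 0x3E.
C2: E(K, 0x3E) = 0x90; 0xD5 ⊕ 0x90 = 0x45.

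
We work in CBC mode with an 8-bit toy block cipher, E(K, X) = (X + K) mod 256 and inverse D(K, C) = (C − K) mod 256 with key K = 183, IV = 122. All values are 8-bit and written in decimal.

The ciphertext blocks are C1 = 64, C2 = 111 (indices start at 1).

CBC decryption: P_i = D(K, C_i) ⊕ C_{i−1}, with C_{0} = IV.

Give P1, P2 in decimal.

P1: D(K, 64) = 137; 137 ⊕ 122 = 243.
P2: D(K, 111) = 184; 184 ⊕ 64 = 248.

P1 = 243, P2 = 248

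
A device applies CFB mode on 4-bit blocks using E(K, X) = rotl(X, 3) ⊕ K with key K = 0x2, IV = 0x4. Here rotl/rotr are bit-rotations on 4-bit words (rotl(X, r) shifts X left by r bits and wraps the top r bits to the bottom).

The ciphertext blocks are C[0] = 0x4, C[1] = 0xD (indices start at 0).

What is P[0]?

CFB decryption: P_i = C_i ⊕ E(K, C_{i−1}), with C_{−1} = IV.
P[0]: E(K, 0x4) = 0x0; 0x4 ⊕ 0x0 = 0x4.

P[0] = 0x4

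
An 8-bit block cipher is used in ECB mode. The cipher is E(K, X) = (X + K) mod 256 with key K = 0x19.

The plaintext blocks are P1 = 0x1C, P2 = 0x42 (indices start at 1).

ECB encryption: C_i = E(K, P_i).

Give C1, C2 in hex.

C1: E(K, 0x1C) = 0x35.
C2: E(K, 0x42) = 0x5B.

C1 = 0x35, C2 = 0x5B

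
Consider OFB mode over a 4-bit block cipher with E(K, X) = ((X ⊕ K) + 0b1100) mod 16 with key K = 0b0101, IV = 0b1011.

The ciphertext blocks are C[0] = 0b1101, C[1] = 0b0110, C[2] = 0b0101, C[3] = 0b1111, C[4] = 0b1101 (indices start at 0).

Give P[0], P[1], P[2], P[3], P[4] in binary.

OFB decryption: S_i = E(K, S_{i−1}) with S_{−1} = IV; P_i = C_i ⊕ S_i.
P[0]: S = E(K, 0b1011) = 0b1010; 0b1101 ⊕ 0b1010 = 0b0111.
P[1]: S = E(K, 0b1010) = 0b1011; 0b0110 ⊕ 0b1011 = 0b1101.
P[2]: S = E(K, 0b1011) = 0b1010; 0b0101 ⊕ 0b1010 = 0b1111.
P[3]: S = E(K, 0b1010) = 0b1011; 0b1111 ⊕ 0b1011 = 0b0100.
P[4]: S = E(K, 0b1011) = 0b1010; 0b1101 ⊕ 0b1010 = 0b0111.

P[0] = 0b0111, P[1] = 0b1101, P[2] = 0b1111, P[3] = 0b0100, P[4] = 0b0111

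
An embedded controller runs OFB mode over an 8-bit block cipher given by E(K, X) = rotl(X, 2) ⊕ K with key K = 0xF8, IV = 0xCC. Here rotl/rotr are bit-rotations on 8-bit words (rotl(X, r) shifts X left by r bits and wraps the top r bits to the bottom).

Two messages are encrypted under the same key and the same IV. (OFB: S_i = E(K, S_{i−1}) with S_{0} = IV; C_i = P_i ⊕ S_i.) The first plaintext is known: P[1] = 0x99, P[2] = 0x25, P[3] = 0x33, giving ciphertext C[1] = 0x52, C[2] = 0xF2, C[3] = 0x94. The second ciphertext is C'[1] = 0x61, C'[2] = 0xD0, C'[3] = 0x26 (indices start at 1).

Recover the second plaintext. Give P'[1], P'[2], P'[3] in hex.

P'[1] = 0xAA, P'[2] = 0x07, P'[3] = 0x81

In OFB with a reused IV, both messages share the same keystream S_i, so C_i ⊕ C'_i = P_i ⊕ P'_i and thus P'_i = P_i ⊕ C_i ⊕ C'_i.
P'[1]: 0x99 ⊕ 0x52 ⊕ 0x61 = 0xAA.
P'[2]: 0x25 ⊕ 0xF2 ⊕ 0xD0 = 0x07.
P'[3]: 0x33 ⊕ 0x94 ⊕ 0x26 = 0x81.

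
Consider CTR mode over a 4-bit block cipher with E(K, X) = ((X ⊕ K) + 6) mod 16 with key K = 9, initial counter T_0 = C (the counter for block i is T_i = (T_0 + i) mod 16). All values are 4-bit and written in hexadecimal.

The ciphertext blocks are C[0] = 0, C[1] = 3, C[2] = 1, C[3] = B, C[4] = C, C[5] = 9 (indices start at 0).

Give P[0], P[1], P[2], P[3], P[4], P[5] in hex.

P[0] = B, P[1] = 9, P[2] = C, P[3] = 7, P[4] = 3, P[5] = 7

CTR decryption: S_i = E(K, T_i) where T_i is the counter for block i; P_i = C_i ⊕ S_i.
P[0]: T = C, S = E(K, T) = B; 0 ⊕ B = B.
P[1]: T = D, S = E(K, T) = A; 3 ⊕ A = 9.
P[2]: T = E, S = E(K, T) = D; 1 ⊕ D = C.
P[3]: T = F, S = E(K, T) = C; B ⊕ C = 7.
P[4]: T = 0, S = E(K, T) = F; C ⊕ F = 3.
P[5]: T = 1, S = E(K, T) = E; 9 ⊕ E = 7.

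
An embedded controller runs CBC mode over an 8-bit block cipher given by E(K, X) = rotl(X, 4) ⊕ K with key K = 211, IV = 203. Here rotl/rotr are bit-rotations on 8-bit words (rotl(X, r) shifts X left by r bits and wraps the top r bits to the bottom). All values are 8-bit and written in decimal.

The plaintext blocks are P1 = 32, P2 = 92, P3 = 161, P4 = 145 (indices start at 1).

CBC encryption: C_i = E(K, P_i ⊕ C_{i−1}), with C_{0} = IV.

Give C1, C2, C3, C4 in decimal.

C1 = 109, C2 = 192, C3 = 197, C4 = 150

C1: P1 ⊕ 203 = 235; E(K, 235) = 109.
C2: P2 ⊕ 109 = 49; E(K, 49) = 192.
C3: P3 ⊕ 192 = 97; E(K, 97) = 197.
C4: P4 ⊕ 197 = 84; E(K, 84) = 150.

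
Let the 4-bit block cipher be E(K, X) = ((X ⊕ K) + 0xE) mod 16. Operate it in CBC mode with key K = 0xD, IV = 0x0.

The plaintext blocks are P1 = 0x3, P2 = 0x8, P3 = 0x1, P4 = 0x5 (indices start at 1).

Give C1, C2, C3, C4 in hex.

CBC encryption: C_i = E(K, P_i ⊕ C_{i−1}), with C_{0} = IV.
C1: P1 ⊕ 0x0 = 0x3; E(K, 0x3) = 0xC.
C2: P2 ⊕ 0xC = 0x4; E(K, 0x4) = 0x7.
C3: P3 ⊕ 0x7 = 0x6; E(K, 0x6) = 0x9.
C4: P4 ⊕ 0x9 = 0xC; E(K, 0xC) = 0xF.

C1 = 0xC, C2 = 0x7, C3 = 0x9, C4 = 0xF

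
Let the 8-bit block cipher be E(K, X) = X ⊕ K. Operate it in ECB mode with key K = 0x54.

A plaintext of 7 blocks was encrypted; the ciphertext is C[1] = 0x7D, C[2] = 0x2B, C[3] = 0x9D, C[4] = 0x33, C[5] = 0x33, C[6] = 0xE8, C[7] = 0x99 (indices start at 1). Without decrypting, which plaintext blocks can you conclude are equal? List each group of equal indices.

P[4] = P[5]

ECB encrypts each block independently with the same key, so equal ciphertext blocks imply equal plaintext blocks.
C[4] = C[5] = 0x33, so P[4] = P[5].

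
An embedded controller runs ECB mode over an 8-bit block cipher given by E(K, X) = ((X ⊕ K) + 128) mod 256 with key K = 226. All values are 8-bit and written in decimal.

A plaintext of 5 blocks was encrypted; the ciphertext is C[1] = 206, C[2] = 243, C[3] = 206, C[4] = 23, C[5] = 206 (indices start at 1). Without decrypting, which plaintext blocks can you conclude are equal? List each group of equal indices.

P[1] = P[3] = P[5]

ECB encrypts each block independently with the same key, so equal ciphertext blocks imply equal plaintext blocks.
C[1] = C[3] = C[5] = 206, so P[1] = P[3] = P[5].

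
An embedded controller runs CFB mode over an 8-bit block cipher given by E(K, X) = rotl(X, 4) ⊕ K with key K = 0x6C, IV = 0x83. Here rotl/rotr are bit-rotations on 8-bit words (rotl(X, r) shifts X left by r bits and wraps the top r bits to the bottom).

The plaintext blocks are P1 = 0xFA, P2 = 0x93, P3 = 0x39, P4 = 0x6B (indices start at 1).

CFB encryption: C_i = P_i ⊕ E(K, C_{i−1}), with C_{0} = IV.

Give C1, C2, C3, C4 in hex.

C1 = 0xAE, C2 = 0x15, C3 = 0x04, C4 = 0x47

C1: E(K, 0x83) = 0x54; 0xFA ⊕ 0x54 = 0xAE.
C2: E(K, 0xAE) = 0x86; 0x93 ⊕ 0x86 = 0x15.
C3: E(K, 0x15) = 0x3D; 0x39 ⊕ 0x3D = 0x04.
C4: E(K, 0x04) = 0x2C; 0x6B ⊕ 0x2C = 0x47.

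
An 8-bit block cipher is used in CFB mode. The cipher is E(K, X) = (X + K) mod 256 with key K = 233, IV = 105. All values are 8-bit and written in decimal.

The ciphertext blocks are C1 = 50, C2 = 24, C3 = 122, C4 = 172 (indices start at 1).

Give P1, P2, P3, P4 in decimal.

P1 = 96, P2 = 3, P3 = 123, P4 = 207

CFB decryption: P_i = C_i ⊕ E(K, C_{i−1}), with C_{0} = IV.
P1: E(K, 105) = 82; 50 ⊕ 82 = 96.
P2: E(K, 50) = 27; 24 ⊕ 27 = 3.
P3: E(K, 24) = 1; 122 ⊕ 1 = 123.
P4: E(K, 122) = 99; 172 ⊕ 99 = 207.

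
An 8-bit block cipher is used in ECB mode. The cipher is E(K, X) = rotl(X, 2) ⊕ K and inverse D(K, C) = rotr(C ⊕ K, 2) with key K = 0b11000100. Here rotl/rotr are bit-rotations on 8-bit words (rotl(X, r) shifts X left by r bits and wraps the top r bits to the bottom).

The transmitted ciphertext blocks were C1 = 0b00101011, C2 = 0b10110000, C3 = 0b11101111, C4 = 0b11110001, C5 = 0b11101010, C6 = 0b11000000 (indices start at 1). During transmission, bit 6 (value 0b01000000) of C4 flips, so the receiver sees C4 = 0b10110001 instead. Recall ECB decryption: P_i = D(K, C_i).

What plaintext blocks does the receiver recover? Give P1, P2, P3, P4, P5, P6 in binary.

P1 = 0b11111011, P2 = 0b00011101, P3 = 0b11001010, P4 = 0b01011101, P5 = 0b10001011, P6 = 0b00000001

Only C4 changed, to 0b10110001. In ECB, a change in C_i affects only P_i. Decrypting the received ciphertext:
P1: D(K, 0b00101011) = 0b11111011.
P2: D(K, 0b10110000) = 0b00011101.
P3: D(K, 0b11101111) = 0b11001010.
P4: D(K, 0b10110001) = 0b01011101.
P5: D(K, 0b11101010) = 0b10001011.
P6: D(K, 0b11000000) = 0b00000001.
Blocks that differ from the original plaintext: P4.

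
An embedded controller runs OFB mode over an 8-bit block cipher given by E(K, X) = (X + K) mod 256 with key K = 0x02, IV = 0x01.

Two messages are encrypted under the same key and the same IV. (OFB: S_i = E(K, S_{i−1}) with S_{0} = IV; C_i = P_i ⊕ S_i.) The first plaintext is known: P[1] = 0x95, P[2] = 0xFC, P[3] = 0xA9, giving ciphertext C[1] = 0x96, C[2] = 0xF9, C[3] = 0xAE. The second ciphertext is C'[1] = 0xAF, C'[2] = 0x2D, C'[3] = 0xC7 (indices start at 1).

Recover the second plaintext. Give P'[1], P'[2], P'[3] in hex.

P'[1] = 0xAC, P'[2] = 0x28, P'[3] = 0xC0

In OFB with a reused IV, both messages share the same keystream S_i, so C_i ⊕ C'_i = P_i ⊕ P'_i and thus P'_i = P_i ⊕ C_i ⊕ C'_i.
P'[1]: 0x95 ⊕ 0x96 ⊕ 0xAF = 0xAC.
P'[2]: 0xFC ⊕ 0xF9 ⊕ 0x2D = 0x28.
P'[3]: 0xA9 ⊕ 0xAE ⊕ 0xC7 = 0xC0.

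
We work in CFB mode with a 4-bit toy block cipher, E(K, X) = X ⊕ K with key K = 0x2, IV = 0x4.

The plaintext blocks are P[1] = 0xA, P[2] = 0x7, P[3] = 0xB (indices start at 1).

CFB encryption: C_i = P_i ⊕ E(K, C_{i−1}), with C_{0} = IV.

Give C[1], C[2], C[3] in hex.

C[1]: E(K, 0x4) = 0x6; 0xA ⊕ 0x6 = 0xC.
C[2]: E(K, 0xC) = 0xE; 0x7 ⊕ 0xE = 0x9.
C[3]: E(K, 0x9) = 0xB; 0xB ⊕ 0xB = 0x0.

C[1] = 0xC, C[2] = 0x9, C[3] = 0x0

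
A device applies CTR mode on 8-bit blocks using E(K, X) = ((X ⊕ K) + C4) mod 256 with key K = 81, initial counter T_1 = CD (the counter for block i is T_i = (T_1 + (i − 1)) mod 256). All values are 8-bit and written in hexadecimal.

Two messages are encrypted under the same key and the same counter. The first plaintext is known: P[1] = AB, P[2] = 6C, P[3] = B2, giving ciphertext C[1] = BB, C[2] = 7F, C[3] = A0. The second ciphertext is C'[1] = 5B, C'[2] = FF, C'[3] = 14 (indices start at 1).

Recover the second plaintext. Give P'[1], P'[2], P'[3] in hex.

In CTR with a reused counter, both messages share the same keystream S_i, so C_i ⊕ C'_i = P_i ⊕ P'_i and thus P'_i = P_i ⊕ C_i ⊕ C'_i.
P'[1]: AB ⊕ BB ⊕ 5B = 4B.
P'[2]: 6C ⊕ 7F ⊕ FF = EC.
P'[3]: B2 ⊕ A0 ⊕ 14 = 06.

P'[1] = 4B, P'[2] = EC, P'[3] = 06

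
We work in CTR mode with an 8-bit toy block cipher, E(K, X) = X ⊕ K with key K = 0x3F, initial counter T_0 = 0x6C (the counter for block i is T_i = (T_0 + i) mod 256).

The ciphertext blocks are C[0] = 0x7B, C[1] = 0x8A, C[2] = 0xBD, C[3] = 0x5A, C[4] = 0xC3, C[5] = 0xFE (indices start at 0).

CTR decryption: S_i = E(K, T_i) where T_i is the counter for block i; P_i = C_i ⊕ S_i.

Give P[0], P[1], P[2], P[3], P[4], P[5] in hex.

P[0]: T = 0x6C, S = E(K, T) = 0x53; 0x7B ⊕ 0x53 = 0x28.
P[1]: T = 0x6D, S = E(K, T) = 0x52; 0x8A ⊕ 0x52 = 0xD8.
P[2]: T = 0x6E, S = E(K, T) = 0x51; 0xBD ⊕ 0x51 = 0xEC.
P[3]: T = 0x6F, S = E(K, T) = 0x50; 0x5A ⊕ 0x50 = 0x0A.
P[4]: T = 0x70, S = E(K, T) = 0x4F; 0xC3 ⊕ 0x4F = 0x8C.
P[5]: T = 0x71, S = E(K, T) = 0x4E; 0xFE ⊕ 0x4E = 0xB0.

P[0] = 0x28, P[1] = 0xD8, P[2] = 0xEC, P[3] = 0x0A, P[4] = 0x8C, P[5] = 0xB0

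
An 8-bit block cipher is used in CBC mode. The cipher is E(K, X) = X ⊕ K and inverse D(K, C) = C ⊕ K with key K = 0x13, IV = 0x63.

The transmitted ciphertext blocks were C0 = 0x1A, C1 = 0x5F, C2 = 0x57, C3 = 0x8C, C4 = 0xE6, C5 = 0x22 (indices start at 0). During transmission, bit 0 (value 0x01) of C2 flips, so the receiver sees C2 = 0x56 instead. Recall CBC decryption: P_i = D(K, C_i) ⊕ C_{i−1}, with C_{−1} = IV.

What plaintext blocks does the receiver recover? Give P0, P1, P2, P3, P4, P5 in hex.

P0 = 0x6A, P1 = 0x56, P2 = 0x1A, P3 = 0xC9, P4 = 0x79, P5 = 0xD7

Only C2 changed, to 0x56. In CBC, a change in C_i garbles P_i and flips the same bit in P_{i+1}. Decrypting the received ciphertext:
P0: D(K, 0x1A) = 0x09; 0x09 ⊕ 0x63 = 0x6A.
P1: D(K, 0x5F) = 0x4C; 0x4C ⊕ 0x1A = 0x56.
P2: D(K, 0x56) = 0x45; 0x45 ⊕ 0x5F = 0x1A.
P3: D(K, 0x8C) = 0x9F; 0x9F ⊕ 0x56 = 0xC9.
P4: D(K, 0xE6) = 0xF5; 0xF5 ⊕ 0x8C = 0x79.
P5: D(K, 0x22) = 0x31; 0x31 ⊕ 0xE6 = 0xD7.
Blocks that differ from the original plaintext: P2, P3.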